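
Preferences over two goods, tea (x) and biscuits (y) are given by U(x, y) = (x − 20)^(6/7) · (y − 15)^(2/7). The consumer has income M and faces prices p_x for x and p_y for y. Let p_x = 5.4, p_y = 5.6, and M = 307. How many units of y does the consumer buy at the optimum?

MRS = 3·(y−15)/(x−20). Tangency with p_x/p_y gives y−15 = (1/3)·(p_x/p_y)·(x−20).
Substituting into the budget: x* = 20 + 0.75·(M − 20·p_x − 15·p_y)/p_x, and y* = 15 + 0.25·(…)/p_y.
Discretionary income = 307 − 20·5.4 − 15·5.6 = 115; y* = 15 + 0.25·115/5.6 = 20.1339.

y* = 20.1339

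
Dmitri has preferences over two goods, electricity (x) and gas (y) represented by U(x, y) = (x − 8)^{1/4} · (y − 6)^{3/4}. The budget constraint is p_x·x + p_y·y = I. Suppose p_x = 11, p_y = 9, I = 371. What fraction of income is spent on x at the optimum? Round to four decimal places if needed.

share on x = 0.3915

This is Cobb-Douglas in (x−8, y−6): tangency gives 0.25·p_y·(y−6) = 0.75·p_x·(x−8).
After buying the subsistence bundle (8, 6), a share 0.25 of the remaining income goes to x: x* = 8 + 0.25·(I − 8p_x − 6p_y)/p_x.
Discretionary income = 371 − 8·11 − 6·9 = 229; x* = 8 + 0.25·229/11 = 13.2045; y* = 6 + 0.75·229/9 = 25.0833.
Expenditure on x: 11·13.2045 = 145.25; share = 0.3915.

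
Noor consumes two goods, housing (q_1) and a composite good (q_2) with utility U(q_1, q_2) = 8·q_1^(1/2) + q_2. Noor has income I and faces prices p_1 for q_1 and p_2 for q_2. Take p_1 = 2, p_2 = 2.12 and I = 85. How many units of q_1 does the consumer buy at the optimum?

MU_q_1 = 4/√q_1, MU_q_2 = 1. Tangency: 4/√q_1 = p_1/p_2.
Thus q_1* = (4·p_2/p_1)² — independent of I — with the rest of income spent on q_2.
Plugging in: q_1* = (4·2.12/2)² = 17.9776.

q_1* = 17.9776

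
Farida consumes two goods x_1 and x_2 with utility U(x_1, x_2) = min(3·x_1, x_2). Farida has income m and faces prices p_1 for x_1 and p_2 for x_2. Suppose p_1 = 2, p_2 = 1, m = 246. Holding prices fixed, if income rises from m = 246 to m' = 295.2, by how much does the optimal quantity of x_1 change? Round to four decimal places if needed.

Leontief preferences: the optimum is at the kink where x_1/1 = x_2/3, i.e. x_2 = 3·x_1.
Budget: p_1·x_1 + p_2·3·x_1 = m, so (p_1 + 3·p_2)·x_1 = m.
Demand: x_1*(p_1,p_2,m) = m/(p_1 + 3·p_2), x_2* = 3·m/(p_1 + 3·p_2).
Here 2 + 3·1 = 5, giving x_1* = 49.2.
At m' = 295.2: x_1* = 59.04. Change: 59.04 − 49.2 = 9.84.

Δx_1* = 9.84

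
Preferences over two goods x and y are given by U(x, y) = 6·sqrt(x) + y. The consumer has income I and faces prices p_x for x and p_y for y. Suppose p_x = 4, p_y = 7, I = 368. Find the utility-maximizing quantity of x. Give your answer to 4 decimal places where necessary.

MU_x = 3/√x, MU_y = 1. Tangency: 3/√x = p_x/p_y.
Thus x* = (3·p_y/p_x)² — independent of I — with the rest of income spent on y.
Plugging in: x* = (3·7/4)² = 27.5625.

x* = 27.5625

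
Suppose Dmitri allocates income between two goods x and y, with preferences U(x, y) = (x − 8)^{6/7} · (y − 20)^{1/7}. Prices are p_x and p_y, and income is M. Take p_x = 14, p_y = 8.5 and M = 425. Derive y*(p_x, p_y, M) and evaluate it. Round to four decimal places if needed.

MRS = 6·(y−20)/(x−8). Tangency with p_x/p_y gives y−20 = (1/6)·(p_x/p_y)·(x−8).
After buying the subsistence bundle (8, 20), a share 6/7 of the remaining income goes to x: x* = 8 + 6/7·(M − 8p_x − 20p_y)/p_x.
Discretionary income = 425 − 8·14 − 20·8.5 = 143; y* = 20 + 1/7·143/8.5 = 22.4034.

y* = 22.4034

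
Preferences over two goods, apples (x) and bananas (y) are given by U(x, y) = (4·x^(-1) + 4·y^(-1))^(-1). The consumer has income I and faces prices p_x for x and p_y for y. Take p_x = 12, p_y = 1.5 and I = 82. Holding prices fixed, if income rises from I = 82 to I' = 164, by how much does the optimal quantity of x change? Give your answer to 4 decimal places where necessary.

Δx* = 5.0484

MU_x ∝ 4·x^(-2), MU_y ∝ 4·y^(-2), so MRS = (y/x)^(2) = p_x/p_y.
Solve for the ratio: y/x = [p_x/p_y]^(0.5).
With the ratio pinned down, the budget gives x* = I/(p_x + p_y·(y/x)) and y* = (y/x)·x*.
Numerically y/x = 2.828427, so x* = 82/(12 + 1.5·2.828427) = 5.0484.
At I' = 164: x* = 10.0969. Change: 10.0969 − 5.0484 = 5.0484.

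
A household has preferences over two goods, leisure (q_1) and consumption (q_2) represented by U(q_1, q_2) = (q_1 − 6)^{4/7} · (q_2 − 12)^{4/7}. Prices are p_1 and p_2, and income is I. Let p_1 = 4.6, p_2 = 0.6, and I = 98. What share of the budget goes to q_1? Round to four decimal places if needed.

share on q_1 = 0.6041

Let q_1' = q_1−6, q_2' = q_2−12. MRS = q_2'/q_1' = p_1/p_2.
Substituting into the budget: q_1* = 6 + 0.5·(I − 6·p_1 − 12·p_2)/p_1, and q_2* = 12 + 0.5·(…)/p_2.
Discretionary income = 98 − 6·4.6 − 12·0.6 = 63.2; q_1* = 6 + 0.5·63.2/4.6 = 12.8696; q_2* = 12 + 0.5·63.2/0.6 = 64.6667.
Expenditure on q_1: 4.6·12.8696 = 59.2; share = 0.6041.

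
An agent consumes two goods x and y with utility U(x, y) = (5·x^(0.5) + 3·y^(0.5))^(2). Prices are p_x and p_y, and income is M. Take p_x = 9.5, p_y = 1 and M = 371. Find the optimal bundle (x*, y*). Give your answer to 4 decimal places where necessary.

x* = 8.8354, y* = 287.0633

MRS = MU_x/MU_y = (5/3)·(y/x)^(0.5). Set equal to p_x/p_y.
Solve for the ratio: y/x = [(3/5)·p_x/p_y]^(2).
Substitute y = (y/x)·x into the budget: x* = M/(p_x + p_y·(y/x)).
Numerically y/x = 32.49, so x* = 371/(9.5 + 1·32.49) = 8.8354 and y* = 32.49·8.8354 = 287.0633.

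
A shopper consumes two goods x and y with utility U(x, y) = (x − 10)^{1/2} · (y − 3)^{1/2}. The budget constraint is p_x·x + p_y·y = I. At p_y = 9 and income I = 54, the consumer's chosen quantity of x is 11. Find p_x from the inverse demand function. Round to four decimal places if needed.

p_x = 2.25

Let x' = x−10, y' = y−3. MRS = y'/x' = p_x/p_y.
After buying the subsistence bundle (10, 3), a share 0.5 of the remaining income goes to x: x* = 10 + 0.5·(I − 10p_x − 3p_y)/p_x.
Set x* = 11 in the demand function and solve for p_x: p_x = 2.25.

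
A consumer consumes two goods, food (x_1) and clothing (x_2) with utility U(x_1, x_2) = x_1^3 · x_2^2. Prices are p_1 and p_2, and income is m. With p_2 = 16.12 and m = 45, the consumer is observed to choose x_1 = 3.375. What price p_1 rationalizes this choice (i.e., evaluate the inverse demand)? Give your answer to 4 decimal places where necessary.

p_1 = 8

Tangency: MRS = (3/2)·x_2/x_1 = p_1/p_2.
So 3·p_2·x_2 = 2·p_1·x_1; combined with the budget, a share 0.6 of income goes to x_1.
Demand: x_1*(p_1,p_2,m) = 0.6·m/p_1 and x_2* = 0.4·m/p_2.
Set x_1* = 3.375 in the demand function and solve for p_1: p_1 = 8.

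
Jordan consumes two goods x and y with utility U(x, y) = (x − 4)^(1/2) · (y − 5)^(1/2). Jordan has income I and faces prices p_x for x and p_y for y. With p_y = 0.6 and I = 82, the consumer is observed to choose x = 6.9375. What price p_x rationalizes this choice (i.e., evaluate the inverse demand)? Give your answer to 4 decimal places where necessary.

p_x = 8

This is Cobb-Douglas in (x−4, y−5): tangency gives 0.5·p_y·(y−5) = 0.5·p_x·(x−4).
After buying the subsistence bundle (4, 5), a share 0.5 of the remaining income goes to x: x* = 4 + 0.5·(I − 4p_x − 5p_y)/p_x.
Set x* = 6.9375 in the demand function and solve for p_x: p_x = 8.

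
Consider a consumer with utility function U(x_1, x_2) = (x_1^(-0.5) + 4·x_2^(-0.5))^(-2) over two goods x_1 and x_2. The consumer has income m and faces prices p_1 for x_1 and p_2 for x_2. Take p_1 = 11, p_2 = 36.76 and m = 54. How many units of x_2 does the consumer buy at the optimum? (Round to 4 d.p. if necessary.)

From the CES first-order condition, (1/4)·(x_2/x_1)^(1.5) = p_1/p_2.
Hence x_2/x_1 = (4·p_1/p_2)^(1/(1.5)), i.e. raised to the 2/3 power.
With the ratio pinned down, the budget gives x_1* = m/(p_1 + p_2·(x_2/x_1)) and x_2* = (x_2/x_1)·x_1*.
Numerically x_2/x_1 = 1.127331, so x_1* = 54/(11 + 36.76·1.127331) = 1.0297 and x_2* = 1.127331·1.0297 = 1.1609.

x_2* = 1.1609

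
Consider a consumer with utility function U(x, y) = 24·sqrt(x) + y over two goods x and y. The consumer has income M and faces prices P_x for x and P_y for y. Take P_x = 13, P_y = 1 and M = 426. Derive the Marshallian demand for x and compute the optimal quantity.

x* = 0.8521

Plugging in: x* = (12·1/13)² = 0.8521.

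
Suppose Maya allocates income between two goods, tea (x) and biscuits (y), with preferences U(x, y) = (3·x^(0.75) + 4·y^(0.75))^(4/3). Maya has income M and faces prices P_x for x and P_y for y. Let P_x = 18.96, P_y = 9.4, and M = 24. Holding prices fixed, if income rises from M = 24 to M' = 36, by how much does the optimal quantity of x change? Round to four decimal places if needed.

Δx* = 0.0235

MU_x ∝ 3·x^(-0.25), MU_y ∝ 4·y^(-0.25), so MRS = (3/4)·(y/x)^(0.25) = P_x/P_y.
Hence y/x = ((4/3)·P_x/P_y)^(1/(0.25)), i.e. raised to the 4 power.
With the ratio pinned down, the budget gives x* = M/(P_x + P_y·(y/x)) and y* = (y/x)·x*.
Numerically y/x = 52.311463, so x* = 24/(18.96 + 9.4·52.311463) = 0.047.
At M' = 36: x* = 0.0705. Change: 0.0705 − 0.047 = 0.0235.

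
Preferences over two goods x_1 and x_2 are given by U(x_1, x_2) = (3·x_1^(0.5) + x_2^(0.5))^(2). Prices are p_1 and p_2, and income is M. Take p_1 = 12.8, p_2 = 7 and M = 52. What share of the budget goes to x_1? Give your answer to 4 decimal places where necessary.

share on x_1 = 0.8311

MU_x_1 ∝ 3·x_1^(-0.5), MU_x_2 ∝ x_2^(-0.5), so MRS = 3·(x_2/x_1)^(0.5) = p_1/p_2.
Solve for the ratio: x_2/x_1 = [(1/3)·p_1/p_2]^(2).
Substitute x_2 = (x_2/x_1)·x_1 into the budget: x_1* = M/(p_1 + p_2·(x_2/x_1)).
Numerically x_2/x_1 = 0.371519, so x_1* = 52/(12.8 + 7·0.371519) = 3.3765 and x_2* = 0.371519·3.3765 = 1.2544.
Expenditure on x_1: 12.8·3.3765 = 43.219; share = 0.8311.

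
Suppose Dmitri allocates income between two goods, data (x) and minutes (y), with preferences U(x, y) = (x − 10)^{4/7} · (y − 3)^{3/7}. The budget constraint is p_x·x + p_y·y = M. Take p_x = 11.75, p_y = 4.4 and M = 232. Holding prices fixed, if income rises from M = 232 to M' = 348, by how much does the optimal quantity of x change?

MRS = (4/3)·(y−3)/(x−10). Tangency with p_x/p_y gives y−3 = (3/4)·(p_x/p_y)·(x−10).
After buying the subsistence bundle (10, 3), a share 4/7 of the remaining income goes to x: x* = 10 + 4/7·(M − 10p_x − 3p_y)/p_x.
Discretionary income = 232 − 10·11.75 − 3·4.4 = 101.3; x* = 10 + 4/7·101.3/11.75 = 14.9264.
At M' = 348: x* = 20.5678. Change: 20.5678 − 14.9264 = 5.6413.

Δx* = 5.6413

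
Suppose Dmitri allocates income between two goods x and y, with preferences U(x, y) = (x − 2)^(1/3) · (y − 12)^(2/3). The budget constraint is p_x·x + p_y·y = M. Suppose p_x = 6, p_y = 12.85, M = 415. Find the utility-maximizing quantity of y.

y* = 24.9079

This is Cobb-Douglas in (x−2, y−12): tangency gives 1/3·p_y·(y−12) = 2/3·p_x·(x−2).
Substituting into the budget: x* = 2 + 1/3·(M − 2·p_x − 12·p_y)/p_x, and y* = 12 + 2/3·(…)/p_y.
Discretionary income = 415 − 2·6 − 12·12.85 = 248.8; y* = 12 + 2/3·248.8/12.85 = 24.9079.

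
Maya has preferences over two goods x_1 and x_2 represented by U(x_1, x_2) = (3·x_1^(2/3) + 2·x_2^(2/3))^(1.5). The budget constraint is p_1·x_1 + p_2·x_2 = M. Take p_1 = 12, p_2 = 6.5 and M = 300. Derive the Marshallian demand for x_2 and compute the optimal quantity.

x_2* = 23.1902

MU_x_1 ∝ 3·x_1^(-1/3), MU_x_2 ∝ 2·x_2^(-1/3), so MRS = (3/2)·(x_2/x_1)^(1/3) = p_1/p_2.
Hence x_2/x_1 = ((2/3)·p_1/p_2)^(1/(1/3)), i.e. raised to the 3 power.
With the ratio pinned down, the budget gives x_1* = M/(p_1 + p_2·(x_2/x_1)) and x_2* = (x_2/x_1)·x_1*.
Numerically x_2/x_1 = 1.86436, so x_1* = 300/(12 + 6.5·1.86436) = 12.4387 and x_2* = 1.86436·12.4387 = 23.1902.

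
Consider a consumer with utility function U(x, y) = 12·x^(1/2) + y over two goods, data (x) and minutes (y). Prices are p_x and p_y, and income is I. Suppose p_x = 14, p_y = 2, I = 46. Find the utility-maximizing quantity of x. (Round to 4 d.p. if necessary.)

x* = 0.7347

MU_x = 6/√x, MU_y = 1. Tangency: 6/√x = p_x/p_y.
Thus x* = (6·p_y/p_x)² — independent of I — with the rest of income spent on y.
Plugging in: x* = (6·2/14)² = 0.7347.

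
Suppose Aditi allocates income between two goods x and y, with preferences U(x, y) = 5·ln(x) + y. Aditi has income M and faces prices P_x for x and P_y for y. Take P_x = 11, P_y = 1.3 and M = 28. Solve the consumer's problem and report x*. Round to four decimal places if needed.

Set MRS = P_x/P_y: (5/x)/1 = P_x/P_y.
So x*(P_x,P_y) = 5·P_y/P_x, independent of income; and y* = (M − 5·P_y)/P_y.
At the given prices: x* = 5·1.3/11 = 0.5909.

x* = 0.5909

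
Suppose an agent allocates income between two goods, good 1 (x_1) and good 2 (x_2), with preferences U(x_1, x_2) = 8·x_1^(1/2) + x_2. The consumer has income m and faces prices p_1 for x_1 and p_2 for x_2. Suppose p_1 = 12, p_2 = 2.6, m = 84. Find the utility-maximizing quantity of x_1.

MU_x_1 = 4/√x_1, MU_x_2 = 1. Tangency: 4/√x_1 = p_1/p_2.
Solve: √x_1 = 4·p_2/p_1, so x_1*(p_1,p_2) = (4·p_2/p_1)², and x_2* = (m − p_1·x_1*)/p_2.
Plugging in: x_1* = (4·2.6/12)² = 0.7511.

x_1* = 0.7511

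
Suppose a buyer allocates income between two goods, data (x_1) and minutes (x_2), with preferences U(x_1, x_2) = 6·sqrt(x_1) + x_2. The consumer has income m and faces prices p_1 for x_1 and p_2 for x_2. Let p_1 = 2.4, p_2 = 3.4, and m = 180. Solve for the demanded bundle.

x_1* = 18.0625, x_2* = 40.1912

Utility is quasi-linear in x_2; the FOC for x_1 is 3/√x_1 = p_1/p_2.
Solve: √x_1 = 3·p_2/p_1, so x_1*(p_1,p_2) = (3·p_2/p_1)², and x_2* = (m − p_1·x_1*)/p_2.
Plugging in: x_1* = (3·3.4/2.4)² = 18.0625, x_2* = 40.1912.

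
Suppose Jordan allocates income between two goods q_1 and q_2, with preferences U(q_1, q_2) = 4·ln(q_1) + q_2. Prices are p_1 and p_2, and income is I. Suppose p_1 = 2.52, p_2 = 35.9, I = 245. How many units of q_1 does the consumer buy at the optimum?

Set MRS = p_1/p_2: (4/q_1)/1 = p_1/p_2.
So q_1*(p_1,p_2) = 4·p_2/p_1, independent of income; and q_2* = (I − 4·p_2)/p_2.
At the given prices: q_1* = 4·35.9/2.52 = 56.9841.

q_1* = 56.9841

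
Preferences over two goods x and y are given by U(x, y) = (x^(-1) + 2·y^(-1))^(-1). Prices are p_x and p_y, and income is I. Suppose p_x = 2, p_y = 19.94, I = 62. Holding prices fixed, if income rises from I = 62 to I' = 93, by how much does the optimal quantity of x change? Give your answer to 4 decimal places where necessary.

With the ratio pinned down, the budget gives x* = I/(p_x + p_y·(y/x)) and y* = (y/x)·x*.
Numerically y/x = 0.447886, so x* = 62/(2 + 19.94·0.447886) = 5.672.
At I' = 93: x* = 8.508. Change: 8.508 − 5.672 = 2.836.

Δx* = 2.836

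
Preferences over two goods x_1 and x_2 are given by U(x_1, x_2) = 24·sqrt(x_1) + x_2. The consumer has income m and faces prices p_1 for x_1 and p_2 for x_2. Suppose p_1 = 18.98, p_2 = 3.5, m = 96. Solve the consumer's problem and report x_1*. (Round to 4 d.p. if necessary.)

x_1* = 4.8967

MU_x_1 = 12/√x_1, MU_x_2 = 1. Tangency: 12/√x_1 = p_1/p_2.
Solve: √x_1 = 12·p_2/p_1, so x_1*(p_1,p_2) = (12·p_2/p_1)², and x_2* = (m − p_1·x_1*)/p_2.
Plugging in: x_1* = (12·3.5/18.98)² = 4.8967.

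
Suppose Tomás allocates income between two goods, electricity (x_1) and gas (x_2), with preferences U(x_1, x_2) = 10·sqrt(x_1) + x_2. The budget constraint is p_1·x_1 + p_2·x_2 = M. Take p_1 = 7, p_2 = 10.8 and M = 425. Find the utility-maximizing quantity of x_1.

Thus x_1* = (5·p_2/p_1)² — independent of M — with the rest of income spent on x_2.
Plugging in: x_1* = (5·10.8/7)² = 59.5102.

x_1* = 59.5102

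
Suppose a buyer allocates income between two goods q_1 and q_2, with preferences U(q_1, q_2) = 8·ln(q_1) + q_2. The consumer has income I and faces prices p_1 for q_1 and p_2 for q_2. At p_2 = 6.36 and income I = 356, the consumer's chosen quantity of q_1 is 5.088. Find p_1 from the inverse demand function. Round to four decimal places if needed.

Set MRS = p_1/p_2: (8/q_1)/1 = p_1/p_2.
So q_1*(p_1,p_2) = 8·p_2/p_1, independent of income; and q_2* = (I − 8·p_2)/p_2.
Set q_1* = 5.088 in the demand function and solve for p_1: p_1 = 10.

p_1 = 10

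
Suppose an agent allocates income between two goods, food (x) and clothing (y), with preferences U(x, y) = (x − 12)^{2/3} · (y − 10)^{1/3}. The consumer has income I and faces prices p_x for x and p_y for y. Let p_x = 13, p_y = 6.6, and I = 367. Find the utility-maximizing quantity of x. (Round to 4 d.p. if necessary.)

x* = 19.4359

Let x' = x−12, y' = y−10. MRS = 2·y'/x' = p_x/p_y.
After buying the subsistence bundle (12, 10), a share 2/3 of the remaining income goes to x: x* = 12 + 2/3·(I − 12p_x − 10p_y)/p_x.
Discretionary income = 367 − 12·13 − 10·6.6 = 145; x* = 12 + 2/3·145/13 = 19.4359.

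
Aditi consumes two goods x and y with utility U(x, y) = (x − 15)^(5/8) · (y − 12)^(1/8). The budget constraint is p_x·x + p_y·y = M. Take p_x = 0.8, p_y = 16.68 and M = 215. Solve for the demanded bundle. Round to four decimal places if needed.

This is Cobb-Douglas in (x−15, y−12): tangency gives 0.625·p_y·(y−12) = 0.125·p_x·(x−15).
Substituting into the budget: x* = 15 + 5/6·(M − 15·p_x − 12·p_y)/p_x, and y* = 12 + 1/6·(…)/p_y.
Discretionary income = 215 − 15·0.8 − 12·16.68 = 2.84; x* = 15 + 5/6·2.84/0.8 = 17.9583; y* = 12 + 1/6·2.84/16.68 = 12.0284.

x* = 17.9583, y* = 12.0284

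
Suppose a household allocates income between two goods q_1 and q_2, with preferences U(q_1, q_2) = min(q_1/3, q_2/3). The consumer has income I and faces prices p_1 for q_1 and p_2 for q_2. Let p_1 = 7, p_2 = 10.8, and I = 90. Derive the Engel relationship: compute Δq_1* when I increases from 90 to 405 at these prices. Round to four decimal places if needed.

Δq_1* = 17.6966

Leontief preferences: the optimum is at the kink where q_1/3 = q_2/3, i.e. q_2 = q_1.
Budget: p_1·q_1 + p_2·q_1 = I, so (3·p_1 + 3·p_2)·q_1 = 3·I.
Demand: q_1*(p_1,p_2,I) = 3·I/(3·p_1 + 3·p_2), q_2* = 3·I/(3·p_1 + 3·p_2).
Here 3·7 + 3·10.8 = 53.4, giving q_1* = 5.0562.
At I' = 405: q_1* = 22.7528. Change: 22.7528 − 5.0562 = 17.6966.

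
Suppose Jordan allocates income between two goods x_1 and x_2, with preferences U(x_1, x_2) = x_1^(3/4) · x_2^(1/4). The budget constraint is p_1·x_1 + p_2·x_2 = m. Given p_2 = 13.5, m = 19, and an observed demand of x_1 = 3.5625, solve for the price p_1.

The MRS is 3·x_2/x_1. Set MRS = p_1/p_2.
Rearranging, p_2·x_2 = (1/3)·p_1·x_1. Substituting into the budget gives p_1·x_1·(1 + (1/3)) = m.
Demand: x_1*(p_1,p_2,m) = 0.75·m/p_1 and x_2* = 0.25·m/p_2.
Set x_1* = 3.5625 in the demand function and solve for p_1: p_1 = 4.

p_1 = 4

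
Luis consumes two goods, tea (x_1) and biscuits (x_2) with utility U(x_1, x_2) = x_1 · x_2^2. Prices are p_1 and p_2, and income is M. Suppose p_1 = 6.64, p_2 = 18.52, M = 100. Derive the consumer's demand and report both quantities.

x_1* = 5.0201, x_2* = 3.5997

Demand: x_1*(p_1,p_2,M) = 1/3·M/p_1 and x_2* = 2/3·M/p_2.
At p_1=6.64, p_2=18.52, M=100: x_1* = 1/3·100/6.64 = 5.0201, x_2* = 3.5997.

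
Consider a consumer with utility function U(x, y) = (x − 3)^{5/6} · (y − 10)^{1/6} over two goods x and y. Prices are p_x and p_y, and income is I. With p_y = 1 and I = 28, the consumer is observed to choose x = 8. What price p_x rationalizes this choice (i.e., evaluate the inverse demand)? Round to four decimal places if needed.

This is Cobb-Douglas in (x−3, y−10): tangency gives 5/6·p_y·(y−10) = 1/6·p_x·(x−3).
After buying the subsistence bundle (3, 10), a share 5/6 of the remaining income goes to x: x* = 3 + 5/6·(I − 3p_x − 10p_y)/p_x.
Set x* = 8 in the demand function and solve for p_x: p_x = 2.

p_x = 2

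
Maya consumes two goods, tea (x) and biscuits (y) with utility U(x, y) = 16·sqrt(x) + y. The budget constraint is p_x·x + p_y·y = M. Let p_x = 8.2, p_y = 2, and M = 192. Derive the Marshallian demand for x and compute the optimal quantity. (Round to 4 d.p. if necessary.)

x* = 3.8073

Set MRS = p_x/p_y: 8·x^(−1/2) = p_x/p_y.
Solve: √x = 8·p_y/p_x, so x*(p_x,p_y) = (8·p_y/p_x)², and y* = (M − p_x·x*)/p_y.
Plugging in: x* = (8·2/8.2)² = 3.8073.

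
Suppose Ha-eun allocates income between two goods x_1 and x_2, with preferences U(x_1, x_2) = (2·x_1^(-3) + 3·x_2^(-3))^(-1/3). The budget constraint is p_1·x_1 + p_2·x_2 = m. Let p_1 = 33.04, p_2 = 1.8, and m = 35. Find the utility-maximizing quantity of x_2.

x_2* = 2.1573

From the CES first-order condition, (2/3)·(x_2/x_1)^(4) = p_1/p_2.
Solve for the ratio: x_2/x_1 = [(3/2)·p_1/p_2]^(0.25).
With the ratio pinned down, the budget gives x_1* = m/(p_1 + p_2·(x_2/x_1)) and x_2* = (x_2/x_1)·x_1*.
Numerically x_2/x_1 = 2.290681, so x_1* = 35/(33.04 + 1.8·2.290681) = 0.9418 and x_2* = 2.290681·0.9418 = 2.1573.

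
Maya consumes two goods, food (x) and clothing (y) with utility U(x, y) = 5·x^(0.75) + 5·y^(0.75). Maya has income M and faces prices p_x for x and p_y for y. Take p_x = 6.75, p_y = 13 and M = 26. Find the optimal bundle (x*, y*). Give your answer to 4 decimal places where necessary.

x* = 3.3789, y* = 0.2456

MRS = MU_x/MU_y = (y/x)^(0.25). Set equal to p_x/p_y.
Hence y/x = (p_x/p_y)^(1/(0.25)), i.e. raised to the 4 power.
With the ratio pinned down, the budget gives x* = M/(p_x + p_y·(y/x)) and y* = (y/x)·x*.
Numerically y/x = 0.072684, so x* = 26/(6.75 + 13·0.072684) = 3.3789 and y* = 0.072684·3.3789 = 0.2456.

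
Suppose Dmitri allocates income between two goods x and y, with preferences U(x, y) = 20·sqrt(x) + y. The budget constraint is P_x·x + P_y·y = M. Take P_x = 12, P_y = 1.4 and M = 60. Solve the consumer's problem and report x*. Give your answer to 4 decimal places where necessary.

x* = 1.3611

Set MRS = P_x/P_y: 10·x^(−1/2) = P_x/P_y.
Thus x* = (10·P_y/P_x)² — independent of M — with the rest of income spent on y.
Plugging in: x* = (10·1.4/12)² = 1.3611.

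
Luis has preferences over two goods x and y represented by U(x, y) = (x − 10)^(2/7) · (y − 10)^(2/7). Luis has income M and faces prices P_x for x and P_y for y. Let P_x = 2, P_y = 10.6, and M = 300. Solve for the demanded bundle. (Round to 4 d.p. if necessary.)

x* = 53.5, y* = 18.2075

This is Cobb-Douglas in (x−10, y−10): tangency gives 2/7·P_y·(y−10) = 2/7·P_x·(x−10).
After buying the subsistence bundle (10, 10), a share 0.5 of the remaining income goes to x: x* = 10 + 0.5·(M − 10P_x − 10P_y)/P_x.
Discretionary income = 300 − 10·2 − 10·10.6 = 174; x* = 10 + 0.5·174/2 = 53.5; y* = 10 + 0.5·174/10.6 = 18.2075.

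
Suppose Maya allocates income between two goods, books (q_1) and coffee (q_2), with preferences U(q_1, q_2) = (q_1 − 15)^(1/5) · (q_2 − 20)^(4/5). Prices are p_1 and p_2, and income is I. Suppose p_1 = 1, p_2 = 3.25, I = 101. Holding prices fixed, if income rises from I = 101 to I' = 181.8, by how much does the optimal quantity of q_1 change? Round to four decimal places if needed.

Discretionary income = 101 − 15·1 − 20·3.25 = 21; q_1* = 15 + 0.2·21/1 = 19.2.
At I' = 181.8: q_1* = 35.36. Change: 35.36 − 19.2 = 16.16.

Δq_1* = 16.16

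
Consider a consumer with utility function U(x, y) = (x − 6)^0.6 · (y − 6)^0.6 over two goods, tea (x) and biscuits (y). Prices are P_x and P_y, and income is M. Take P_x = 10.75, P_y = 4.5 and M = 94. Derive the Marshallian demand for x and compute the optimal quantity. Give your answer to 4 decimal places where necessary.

Let x' = x−6, y' = y−6. MRS = y'/x' = P_x/P_y.
After buying the subsistence bundle (6, 6), a share 0.5 of the remaining income goes to x: x* = 6 + 0.5·(M − 6P_x − 6P_y)/P_x.
Discretionary income = 94 − 6·10.75 − 6·4.5 = 2.5; x* = 6 + 0.5·2.5/10.75 = 6.1163.

x* = 6.1163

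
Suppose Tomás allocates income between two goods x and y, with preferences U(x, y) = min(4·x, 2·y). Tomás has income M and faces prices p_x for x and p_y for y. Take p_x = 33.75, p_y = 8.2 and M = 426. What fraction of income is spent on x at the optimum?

Leontief preferences: the optimum is at the kink where x/2 = y/4, i.e. y = 2·x.
Budget: p_x·x + p_y·2·x = M, so (2·p_x + 4·p_y)·x = 2·M.
Demand: x*(p_x,p_y,M) = 2·M/(2·p_x + 4·p_y), y* = 4·M/(2·p_x + 4·p_y).
Here 2·33.75 + 4·8.2 = 100.3, giving x* = 8.4945 and y* = 16.989.
Expenditure on x: 33.75·8.4945 = 286.6899; share = 0.673.

share on x = 0.673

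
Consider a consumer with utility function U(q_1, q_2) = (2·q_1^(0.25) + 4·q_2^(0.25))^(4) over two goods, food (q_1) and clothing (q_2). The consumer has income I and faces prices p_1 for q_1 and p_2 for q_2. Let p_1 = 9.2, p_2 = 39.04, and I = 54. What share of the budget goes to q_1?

With the ratio pinned down, the budget gives q_1* = I/(p_1 + p_2·(q_2/q_1)) and q_2* = (q_2/q_1)·q_1*.
Numerically q_2/q_1 = 0.366784, so q_1* = 54/(9.2 + 39.04·0.366784) = 2.296 and q_2* = 0.366784·2.296 = 0.8421.
Expenditure on q_1: 9.2·2.296 = 21.1231; share = 0.3912.

share on q_1 = 0.3912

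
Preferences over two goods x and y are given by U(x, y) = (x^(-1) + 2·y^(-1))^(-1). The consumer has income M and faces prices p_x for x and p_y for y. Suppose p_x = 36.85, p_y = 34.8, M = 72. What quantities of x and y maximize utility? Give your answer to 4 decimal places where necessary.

With the ratio pinned down, the budget gives x* = M/(p_x + p_y·(y/x)) and y* = (y/x)·x*.
Numerically y/x = 1.455272, so x* = 72/(36.85 + 34.8·1.455272) = 0.8229 and y* = 1.455272·0.8229 = 1.1976.

x* = 0.8229, y* = 1.1976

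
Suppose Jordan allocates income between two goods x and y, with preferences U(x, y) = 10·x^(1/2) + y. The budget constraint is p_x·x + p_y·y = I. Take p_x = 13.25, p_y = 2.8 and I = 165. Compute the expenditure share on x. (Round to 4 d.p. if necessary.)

Utility is quasi-linear in y; the FOC for x is 5/√x = p_x/p_y.
Solve: √x = 5·p_y/p_x, so x*(p_x,p_y) = (5·p_y/p_x)², and y* = (I − p_x·x*)/p_y.
Plugging in: x* = (5·2.8/13.25)² = 1.1164, y* = 53.6456.
Expenditure on x: 13.25·1.1164 = 14.7925; share = 0.0897.

share on x = 0.0897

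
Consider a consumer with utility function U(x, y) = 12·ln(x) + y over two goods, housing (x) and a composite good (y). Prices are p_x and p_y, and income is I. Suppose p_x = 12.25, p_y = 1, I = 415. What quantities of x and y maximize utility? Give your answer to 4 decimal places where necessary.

x* = 0.9796, y* = 403

MU_x = 12/x, MU_y = 1. Tangency: 12/x = p_x/p_y.
So x*(p_x,p_y) = 12·p_y/p_x, independent of income; and y* = (I − 12·p_y)/p_y.
At the given prices: x* = 12·1/12.25 = 0.9796, and y* = 403.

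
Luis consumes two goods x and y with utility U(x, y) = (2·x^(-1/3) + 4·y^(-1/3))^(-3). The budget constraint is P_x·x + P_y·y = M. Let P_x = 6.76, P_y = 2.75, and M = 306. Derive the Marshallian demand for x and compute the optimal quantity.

MU_x ∝ 2·x^(-4/3), MU_y ∝ 4·y^(-4/3), so MRS = (1/2)·(y/x)^(4/3) = P_x/P_y.
Hence y/x = (2·P_x/P_y)^(1/(4/3)), i.e. raised to the 0.75 power.
Substitute y = (y/x)·x into the budget: x* = M/(P_x + P_y·(y/x)).
Numerically y/x = 3.301665, so x* = 306/(6.76 + 2.75·3.301665) = 19.3187.

x* = 19.3187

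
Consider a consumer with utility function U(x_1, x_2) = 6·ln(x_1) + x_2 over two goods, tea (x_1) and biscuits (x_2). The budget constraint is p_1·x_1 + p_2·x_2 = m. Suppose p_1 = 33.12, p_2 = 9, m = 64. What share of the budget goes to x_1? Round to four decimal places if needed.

share on x_1 = 0.8437

MU_x_1 = 6/x_1, MU_x_2 = 1. Tangency: 6/x_1 = p_1/p_2.
So x_1*(p_1,p_2) = 6·p_2/p_1, independent of income; and x_2* = (m − 6·p_2)/p_2.
At the given prices: x_1* = 6·9/33.12 = 1.6304, and x_2* = 1.1111.
Expenditure on x_1: 33.12·1.6304 = 54; share = 0.8437.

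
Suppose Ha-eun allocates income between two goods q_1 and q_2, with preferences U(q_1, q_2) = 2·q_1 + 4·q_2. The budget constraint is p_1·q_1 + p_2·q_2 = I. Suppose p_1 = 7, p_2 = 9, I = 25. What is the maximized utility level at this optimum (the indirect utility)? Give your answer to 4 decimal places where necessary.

V = 11.1111

Perfect substitutes: compare marginal utility per dollar. 2/p_1 vs 4/p_2 → 0.2857 vs 0.4444.
q_2 gives more utility per dollar, so spend all income on q_2: q_2* = I/p_2, q_1* = 0.
Numerically: q_1* = 0, q_2* = 2.7778.
Utility at the optimum: U(0, 2.7778) = 11.1111.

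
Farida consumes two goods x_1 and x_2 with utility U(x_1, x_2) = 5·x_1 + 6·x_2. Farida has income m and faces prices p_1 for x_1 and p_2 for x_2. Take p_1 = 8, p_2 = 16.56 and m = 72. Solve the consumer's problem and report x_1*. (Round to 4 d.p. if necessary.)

x_1* = 9

Linear utility — the consumer picks whichever good has higher MU/price: 5/8 = 0.625 vs 6/16.56 = 0.3623.
x_1 gives more utility per dollar, so spend all income on x_1: x_1* = m/p_1, x_2* = 0.
Numerically: x_1* = 9, x_2* = 0.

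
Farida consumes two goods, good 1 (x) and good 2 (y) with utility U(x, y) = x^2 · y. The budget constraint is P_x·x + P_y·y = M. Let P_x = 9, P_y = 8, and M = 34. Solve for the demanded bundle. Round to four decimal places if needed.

MU_x/MU_y = (2·y)/(x); tangency sets this equal to P_x/P_y.
Rearranging, P_y·y = (1/2)·P_x·x. Substituting into the budget gives P_x·x·(1 + (1/2)) = M.
Demand: x*(P_x,P_y,M) = 2/3·M/P_x and y* = 1/3·M/P_y.
At P_x=9, P_y=8, M=34: x* = 2/3·34/9 = 2.5185, y* = 1.4167.

x* = 2.5185, y* = 1.4167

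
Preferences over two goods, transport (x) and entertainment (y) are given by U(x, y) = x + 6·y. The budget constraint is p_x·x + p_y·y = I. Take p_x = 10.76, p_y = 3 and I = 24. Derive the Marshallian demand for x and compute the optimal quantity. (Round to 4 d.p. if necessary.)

x* = 0

y gives more utility per dollar, so spend all income on y: y* = I/p_y, x* = 0.
Numerically: x* = 0, y* = 8.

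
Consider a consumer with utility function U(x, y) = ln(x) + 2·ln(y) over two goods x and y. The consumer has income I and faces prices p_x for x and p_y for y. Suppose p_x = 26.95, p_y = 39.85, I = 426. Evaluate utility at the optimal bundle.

V = 5.5895

MU_x/MU_y = (y)/(2·x); tangency sets this equal to p_x/p_y.
Rearranging, p_y·y = 2·p_x·x. Substituting into the budget gives p_x·x·(1 + 2) = I.
Demand: x*(p_x,p_y,I) = 1/3·I/p_x and y* = 2/3·I/p_y.
At p_x=26.95, p_y=39.85, I=426: x* = 1/3·426/26.95 = 5.269, y* = 7.1267.
Utility at the optimum: U(5.269, 7.1267) = 5.5895.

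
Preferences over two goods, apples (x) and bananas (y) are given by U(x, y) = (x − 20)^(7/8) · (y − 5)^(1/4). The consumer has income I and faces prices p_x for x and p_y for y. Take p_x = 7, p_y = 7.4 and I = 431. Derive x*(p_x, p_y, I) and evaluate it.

Discretionary income = 431 − 20·7 − 5·7.4 = 254; x* = 20 + 7/9·254/7 = 48.2222.

x* = 48.2222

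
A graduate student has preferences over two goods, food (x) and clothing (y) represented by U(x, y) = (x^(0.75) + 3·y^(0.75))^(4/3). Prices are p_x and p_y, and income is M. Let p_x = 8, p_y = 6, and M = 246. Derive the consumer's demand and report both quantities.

MU_x ∝ x^(-0.25), MU_y ∝ 3·y^(-0.25), so MRS = (1/3)·(y/x)^(0.25) = p_x/p_y.
Hence y/x = (3·p_x/p_y)^(1/(0.25)), i.e. raised to the 4 power.
Substitute y = (y/x)·x into the budget: x* = M/(p_x + p_y·(y/x)).
Numerically y/x = 256, so x* = 246/(8 + 6·256) = 0.1593 and y* = 256·0.1593 = 40.7876.

x* = 0.1593, y* = 40.7876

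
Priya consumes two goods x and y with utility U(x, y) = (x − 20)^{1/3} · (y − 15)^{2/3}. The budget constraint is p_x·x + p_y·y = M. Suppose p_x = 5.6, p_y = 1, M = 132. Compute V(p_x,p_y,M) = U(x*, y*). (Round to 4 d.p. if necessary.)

This is Cobb-Douglas in (x−20, y−15): tangency gives 1/3·p_y·(y−15) = 2/3·p_x·(x−20).
After buying the subsistence bundle (20, 15), a share 1/3 of the remaining income goes to x: x* = 20 + 1/3·(M − 20p_x − 15p_y)/p_x.
Discretionary income = 132 − 20·5.6 − 15·1 = 5; x* = 20 + 1/3·5/5.6 = 20.2976; y* = 15 + 2/3·5/1 = 18.3333.
Utility at the optimum: U(20.2976, 18.3333) = 1.4898.

V = 1.4898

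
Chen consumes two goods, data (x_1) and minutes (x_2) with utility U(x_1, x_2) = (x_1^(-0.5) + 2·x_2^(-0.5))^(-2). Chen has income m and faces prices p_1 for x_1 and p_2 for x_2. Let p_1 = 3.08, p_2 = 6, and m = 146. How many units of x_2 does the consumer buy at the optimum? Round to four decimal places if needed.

From the CES first-order condition, (1/2)·(x_2/x_1)^(1.5) = p_1/p_2.
Solve for the ratio: x_2/x_1 = [2·p_1/p_2]^(2/3).
Substitute x_2 = (x_2/x_1)·x_1 into the budget: x_1* = m/(p_1 + p_2·(x_2/x_1)).
Numerically x_2/x_1 = 1.0177, so x_1* = 146/(3.08 + 6·1.0177) = 15.8934 and x_2* = 1.0177·15.8934 = 16.1747.

x_2* = 16.1747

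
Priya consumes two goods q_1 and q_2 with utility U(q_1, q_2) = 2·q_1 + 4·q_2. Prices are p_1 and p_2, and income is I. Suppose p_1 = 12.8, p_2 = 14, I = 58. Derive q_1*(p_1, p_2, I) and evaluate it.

Linear utility — the consumer picks whichever good has higher MU/price: 2/12.8 = 0.1562 vs 4/14 = 0.2857.
q_2 gives more utility per dollar, so spend all income on q_2: q_2* = I/p_2, q_1* = 0.
Numerically: q_1* = 0, q_2* = 4.1429.

q_1* = 0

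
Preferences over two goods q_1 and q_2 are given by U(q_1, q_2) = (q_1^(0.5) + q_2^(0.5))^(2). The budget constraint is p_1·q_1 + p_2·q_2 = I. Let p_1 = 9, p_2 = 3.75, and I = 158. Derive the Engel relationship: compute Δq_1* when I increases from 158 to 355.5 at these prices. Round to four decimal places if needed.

MU_q_1 ∝ q_1^(-0.5), MU_q_2 ∝ q_2^(-0.5), so MRS = (q_2/q_1)^(0.5) = p_1/p_2.
Hence q_2/q_1 = (p_1/p_2)^(1/(0.5)), i.e. raised to the 2 power.
Substitute q_2 = (q_2/q_1)·q_1 into the budget: q_1* = I/(p_1 + p_2·(q_2/q_1)).
Numerically q_2/q_1 = 5.76, so q_1* = 158/(9 + 3.75·5.76) = 5.1634.
At I' = 355.5: q_1* = 11.6176. Change: 11.6176 − 5.1634 = 6.4542.

Δq_1* = 6.4542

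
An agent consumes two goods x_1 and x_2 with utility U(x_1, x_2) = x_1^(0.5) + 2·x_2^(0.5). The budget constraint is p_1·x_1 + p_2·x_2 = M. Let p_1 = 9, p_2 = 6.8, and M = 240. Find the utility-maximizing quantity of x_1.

x_1* = 4.2368

MU_x_1 ∝ x_1^(-0.5), MU_x_2 ∝ 2·x_2^(-0.5), so MRS = (1/2)·(x_2/x_1)^(0.5) = p_1/p_2.
Hence x_2/x_1 = (2·p_1/p_2)^(1/(0.5)), i.e. raised to the 2 power.
Substitute x_2 = (x_2/x_1)·x_1 into the budget: x_1* = M/(p_1 + p_2·(x_2/x_1)).
Numerically x_2/x_1 = 7.00692, so x_1* = 240/(9 + 6.8·7.00692) = 4.2368.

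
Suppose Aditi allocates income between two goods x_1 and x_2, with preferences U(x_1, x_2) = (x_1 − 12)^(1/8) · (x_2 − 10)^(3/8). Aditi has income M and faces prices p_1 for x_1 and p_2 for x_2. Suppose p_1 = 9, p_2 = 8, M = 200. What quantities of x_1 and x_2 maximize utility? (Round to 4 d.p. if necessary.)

x_1* = 12.3333, x_2* = 11.125

Let x_1' = x_1−12, x_2' = x_2−10. MRS = (1/3)·x_2'/x_1' = p_1/p_2.
Substituting into the budget: x_1* = 12 + 0.25·(M − 12·p_1 − 10·p_2)/p_1, and x_2* = 10 + 0.75·(…)/p_2.
Discretionary income = 200 − 12·9 − 10·8 = 12; x_1* = 12 + 0.25·12/9 = 12.3333; x_2* = 10 + 0.75·12/8 = 11.125.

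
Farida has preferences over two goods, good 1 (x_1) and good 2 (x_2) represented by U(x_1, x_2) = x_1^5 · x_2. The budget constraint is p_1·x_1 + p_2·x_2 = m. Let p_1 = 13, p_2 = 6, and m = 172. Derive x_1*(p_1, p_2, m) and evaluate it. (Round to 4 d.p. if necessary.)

MU_x_1/MU_x_2 = (5·x_2)/(x_1); tangency sets this equal to p_1/p_2.
Rearranging, p_2·x_2 = (1/5)·p_1·x_1. Substituting into the budget gives p_1·x_1·(1 + (1/5)) = m.
Demand: x_1*(p_1,p_2,m) = 5/6·m/p_1 and x_2* = 1/6·m/p_2.
At p_1=13, p_2=6, m=172: x_1* = 5/6·172/13 = 11.0256.

x_1* = 11.0256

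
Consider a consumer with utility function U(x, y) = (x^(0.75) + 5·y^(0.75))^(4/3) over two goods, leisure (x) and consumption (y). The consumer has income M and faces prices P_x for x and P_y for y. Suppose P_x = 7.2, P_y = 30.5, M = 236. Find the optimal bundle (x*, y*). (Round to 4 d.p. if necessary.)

MU_x ∝ x^(-0.25), MU_y ∝ 5·y^(-0.25), so MRS = (1/5)·(y/x)^(0.25) = P_x/P_y.
Solve for the ratio: y/x = [5·P_x/P_y]^(4).
Substitute y = (y/x)·x into the budget: x* = M/(P_x + P_y·(y/x)).
Numerically y/x = 1.940933, so x* = 236/(7.2 + 30.5·1.940933) = 3.5543 and y* = 1.940933·3.5543 = 6.8987.

x* = 3.5543, y* = 6.8987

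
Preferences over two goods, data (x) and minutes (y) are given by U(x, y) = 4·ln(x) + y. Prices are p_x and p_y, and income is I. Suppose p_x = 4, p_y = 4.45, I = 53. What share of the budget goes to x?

MU_x = 4/x, MU_y = 1. Tangency: 4/x = p_x/p_y.
So x*(p_x,p_y) = 4·p_y/p_x, independent of income; and y* = (I − 4·p_y)/p_y.
At the given prices: x* = 4·4.45/4 = 4.45, and y* = 7.9101.
Expenditure on x: 4·4.45 = 17.8; share = 0.3358.

share on x = 0.3358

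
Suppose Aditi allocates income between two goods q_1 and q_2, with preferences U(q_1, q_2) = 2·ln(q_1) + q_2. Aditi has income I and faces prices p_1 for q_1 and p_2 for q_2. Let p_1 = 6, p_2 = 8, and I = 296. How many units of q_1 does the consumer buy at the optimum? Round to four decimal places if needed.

MU_q_1 = 2/q_1, MU_q_2 = 1. Tangency: 2/q_1 = p_1/p_2.
So q_1*(p_1,p_2) = 2·p_2/p_1, independent of income; and q_2* = (I − 2·p_2)/p_2.
At the given prices: q_1* = 2·8/6 = 2.6667.

q_1* = 2.6667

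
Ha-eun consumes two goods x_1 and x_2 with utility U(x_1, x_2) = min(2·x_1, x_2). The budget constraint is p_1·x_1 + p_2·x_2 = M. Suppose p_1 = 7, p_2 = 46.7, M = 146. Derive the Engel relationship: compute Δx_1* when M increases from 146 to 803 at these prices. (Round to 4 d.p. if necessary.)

Δx_1* = 6.5438

With perfect complements, no substitution: consume in ratio x_1:x_2 = 1:2.
Budget: p_1·x_1 + p_2·2·x_1 = M, so (p_1 + 2·p_2)·x_1 = M.
Demand: x_1*(p_1,p_2,M) = M/(p_1 + 2·p_2), x_2* = 2·M/(p_1 + 2·p_2).
Here 7 + 2·46.7 = 100.4, giving x_1* = 1.4542.
At M' = 803: x_1* = 7.998. Change: 7.998 − 1.4542 = 6.5438.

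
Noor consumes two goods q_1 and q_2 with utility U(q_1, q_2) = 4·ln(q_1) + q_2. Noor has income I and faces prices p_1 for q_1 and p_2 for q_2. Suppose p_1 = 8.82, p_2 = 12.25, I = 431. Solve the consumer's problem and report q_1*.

q_1* = 5.5556

At the given prices: q_1* = 4·12.25/8.82 = 5.5556.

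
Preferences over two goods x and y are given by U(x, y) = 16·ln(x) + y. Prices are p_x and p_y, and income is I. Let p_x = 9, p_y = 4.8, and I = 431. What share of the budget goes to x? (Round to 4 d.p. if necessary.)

share on x = 0.1782

Set MRS = p_x/p_y: (16/x)/1 = p_x/p_y.
So x*(p_x,p_y) = 16·p_y/p_x, independent of income; and y* = (I − 16·p_y)/p_y.
At the given prices: x* = 16·4.8/9 = 8.5333, and y* = 73.7917.
Expenditure on x: 9·8.5333 = 76.8; share = 0.1782.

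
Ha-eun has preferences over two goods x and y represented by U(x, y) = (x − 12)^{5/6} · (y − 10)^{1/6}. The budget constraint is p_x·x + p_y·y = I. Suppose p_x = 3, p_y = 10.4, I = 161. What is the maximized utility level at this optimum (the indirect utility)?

Let x' = x−12, y' = y−10. MRS = 5·y'/x' = p_x/p_y.
Substituting into the budget: x* = 12 + 5/6·(I − 12·p_x − 10·p_y)/p_x, and y* = 10 + 1/6·(…)/p_y.
Discretionary income = 161 − 12·3 − 10·10.4 = 21; x* = 12 + 5/6·21/3 = 17.8333; y* = 10 + 1/6·21/10.4 = 10.3365.
Utility at the optimum: U(17.8333, 10.3365) = 3.6261.

V = 3.6261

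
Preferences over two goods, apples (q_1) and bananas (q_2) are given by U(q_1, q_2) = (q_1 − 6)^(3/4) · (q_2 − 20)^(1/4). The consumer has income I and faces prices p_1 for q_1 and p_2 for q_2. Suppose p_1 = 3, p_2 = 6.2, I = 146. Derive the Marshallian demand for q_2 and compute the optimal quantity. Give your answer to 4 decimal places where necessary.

Discretionary income = 146 − 6·3 − 20·6.2 = 4; q_2* = 20 + 0.25·4/6.2 = 20.1613.

q_2* = 20.1613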